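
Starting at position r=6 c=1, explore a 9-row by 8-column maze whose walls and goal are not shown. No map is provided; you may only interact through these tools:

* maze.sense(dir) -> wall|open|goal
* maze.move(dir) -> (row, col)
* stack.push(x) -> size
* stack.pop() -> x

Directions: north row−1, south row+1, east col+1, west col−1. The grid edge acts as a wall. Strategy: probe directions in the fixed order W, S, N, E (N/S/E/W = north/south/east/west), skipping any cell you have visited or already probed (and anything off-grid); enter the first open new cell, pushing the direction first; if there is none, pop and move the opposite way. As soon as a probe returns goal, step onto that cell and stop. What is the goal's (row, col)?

Action: sense[dir=west]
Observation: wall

Action: sense[dir=south]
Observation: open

Action: push[x=south]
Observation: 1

Action: move[dir=south]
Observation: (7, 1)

Action: sense[dir=west]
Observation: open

Action: push[x=west]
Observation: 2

Action: move[dir=west]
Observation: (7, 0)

Action: sense[dir=south]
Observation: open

Action: push[x=south]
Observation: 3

Action: move[dir=south]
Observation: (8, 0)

Action: sense[dir=east]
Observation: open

Action: push[x=east]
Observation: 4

Action: move[dir=east]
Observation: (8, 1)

Action: sense[dir=east]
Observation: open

Action: push[x=east]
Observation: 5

Action: move[dir=east]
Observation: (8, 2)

Action: sense[dir=north]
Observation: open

Action: push[x=north]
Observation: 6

Action: move[dir=north]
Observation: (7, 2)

Action: sense[dir=north]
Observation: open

Action: push[x=north]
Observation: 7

Action: move[dir=north]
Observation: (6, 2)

Action: sense[dir=north]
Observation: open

Action: push[x=north]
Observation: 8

Action: move[dir=north]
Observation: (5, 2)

Action: sense[dir=west]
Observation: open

Action: push[x=west]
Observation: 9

Action: move[dir=west]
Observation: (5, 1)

Action: sense[dir=west]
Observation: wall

Action: sense[dir=north]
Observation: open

Action: push[x=north]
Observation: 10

Action: move[dir=north]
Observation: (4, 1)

Action: sense[dir=west]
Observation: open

Action: push[x=west]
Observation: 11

Action: move[dir=west]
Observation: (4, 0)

Action: sense[dir=north]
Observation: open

Action: push[x=north]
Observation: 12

Action: move[dir=north]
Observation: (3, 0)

Action: sense[dir=north]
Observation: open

Action: push[x=north]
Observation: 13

Action: move[dir=north]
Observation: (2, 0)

Action: sense[dir=north]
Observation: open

Action: push[x=north]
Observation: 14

Action: move[dir=north]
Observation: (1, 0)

Action: sense[dir=north]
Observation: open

Action: push[x=north]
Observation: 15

Action: move[dir=north]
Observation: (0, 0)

Action: sense[dir=east]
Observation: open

Action: push[x=east]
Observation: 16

Action: move[dir=east]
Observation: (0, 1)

Action: sense[dir=south]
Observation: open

Action: push[x=south]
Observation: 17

Action: move[dir=south]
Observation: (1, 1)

Action: sense[dir=south]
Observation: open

Action: push[x=south]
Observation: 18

Action: move[dir=south]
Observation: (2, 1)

Action: sense[dir=south]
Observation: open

Action: push[x=south]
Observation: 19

Action: move[dir=south]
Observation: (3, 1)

Action: sense[dir=east]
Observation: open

Action: push[x=east]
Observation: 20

Action: move[dir=east]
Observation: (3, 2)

Action: sense[dir=south]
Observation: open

Action: push[x=south]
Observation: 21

Action: move[dir=south]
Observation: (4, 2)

Action: sense[dir=east]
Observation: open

Action: push[x=east]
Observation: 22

Action: move[dir=east]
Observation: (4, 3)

Action: sense[dir=south]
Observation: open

Action: push[x=south]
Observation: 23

Action: move[dir=south]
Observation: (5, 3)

Action: sense[dir=south]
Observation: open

Action: push[x=south]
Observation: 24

Action: move[dir=south]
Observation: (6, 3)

Action: sense[dir=south]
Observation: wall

Action: sense[dir=east]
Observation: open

Action: push[x=east]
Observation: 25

Action: move[dir=east]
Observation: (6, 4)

Action: sense[dir=south]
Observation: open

Action: push[x=south]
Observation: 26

Action: move[dir=south]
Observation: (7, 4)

Action: sense[dir=south]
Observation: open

Action: push[x=south]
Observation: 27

Action: move[dir=south]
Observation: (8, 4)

Action: sense[dir=west]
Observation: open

Action: push[x=west]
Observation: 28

Action: move[dir=west]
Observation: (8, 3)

Action: pop[]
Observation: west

Action: move[dir=east]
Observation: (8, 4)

Action: sense[dir=east]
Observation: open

Action: push[x=east]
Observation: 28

Action: move[dir=east]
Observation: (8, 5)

Action: sense[dir=north]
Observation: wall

Action: sense[dir=east]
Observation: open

Action: push[x=east]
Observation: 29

Action: move[dir=east]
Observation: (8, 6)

Action: sense[dir=north]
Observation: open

Action: push[x=north]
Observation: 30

Action: move[dir=north]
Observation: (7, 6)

Action: sense[dir=north]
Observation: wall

Action: sense[dir=east]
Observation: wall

Action: pop[]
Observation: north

Action: move[dir=south]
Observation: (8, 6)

Action: sense[dir=east]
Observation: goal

Action: move[dir=east]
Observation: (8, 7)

Answer: (8, 7)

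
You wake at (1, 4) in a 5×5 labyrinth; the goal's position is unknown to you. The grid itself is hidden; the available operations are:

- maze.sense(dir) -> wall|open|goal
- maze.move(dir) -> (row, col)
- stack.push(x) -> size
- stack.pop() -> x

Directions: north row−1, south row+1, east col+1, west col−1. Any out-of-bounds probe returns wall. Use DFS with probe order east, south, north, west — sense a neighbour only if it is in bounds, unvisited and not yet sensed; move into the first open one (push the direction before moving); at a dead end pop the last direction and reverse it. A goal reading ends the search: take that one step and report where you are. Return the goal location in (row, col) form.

Act: maze.sense[dir=south]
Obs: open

Act: stack.push[x=south]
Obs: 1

Act: maze.move[dir=south]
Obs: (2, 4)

Act: maze.sense[dir=south]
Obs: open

Act: stack.push[x=south]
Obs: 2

Act: maze.move[dir=south]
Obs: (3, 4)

Act: maze.sense[dir=south]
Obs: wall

Act: maze.sense[dir=west]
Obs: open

Act: stack.push[x=west]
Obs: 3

Act: maze.move[dir=west]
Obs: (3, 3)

Act: maze.sense[dir=south]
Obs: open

Act: stack.push[x=south]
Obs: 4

Act: maze.move[dir=south]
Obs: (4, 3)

Act: maze.sense[dir=west]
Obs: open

Act: stack.push[x=west]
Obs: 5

Act: maze.move[dir=west]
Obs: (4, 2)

Act: maze.sense[dir=north]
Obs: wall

Act: maze.sense[dir=west]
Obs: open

Act: stack.push[x=west]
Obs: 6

Act: maze.move[dir=west]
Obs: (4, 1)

Act: maze.sense[dir=north]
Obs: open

Act: stack.push[x=north]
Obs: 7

Act: maze.move[dir=north]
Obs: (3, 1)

Act: maze.sense[dir=north]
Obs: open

Act: stack.push[x=north]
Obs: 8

Act: maze.move[dir=north]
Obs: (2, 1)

Act: maze.sense[dir=east]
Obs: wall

Act: maze.sense[dir=north]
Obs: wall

Act: maze.sense[dir=west]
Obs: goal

Act: maze.move[dir=west]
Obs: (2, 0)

Answer: (2, 0)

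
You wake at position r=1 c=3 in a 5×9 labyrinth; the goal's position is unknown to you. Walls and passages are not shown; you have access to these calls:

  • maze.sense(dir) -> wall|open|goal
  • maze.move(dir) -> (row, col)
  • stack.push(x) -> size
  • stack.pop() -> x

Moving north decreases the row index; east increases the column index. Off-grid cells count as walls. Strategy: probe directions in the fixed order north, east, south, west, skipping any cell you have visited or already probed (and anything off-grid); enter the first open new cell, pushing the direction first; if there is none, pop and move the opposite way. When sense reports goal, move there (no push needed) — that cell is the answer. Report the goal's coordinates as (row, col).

~$ maze.sense dir=north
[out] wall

~$ maze.sense dir=east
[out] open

~$ stack.push x=east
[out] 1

~$ maze.move dir=east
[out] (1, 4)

~$ maze.sense dir=north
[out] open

~$ stack.push x=north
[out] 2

~$ maze.move dir=north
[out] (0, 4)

~$ maze.sense dir=east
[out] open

~$ stack.push x=east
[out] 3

~$ maze.move dir=east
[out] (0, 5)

~$ maze.sense dir=east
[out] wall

~$ maze.sense dir=south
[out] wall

~$ stack.pop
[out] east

~$ maze.move dir=west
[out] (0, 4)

~$ stack.pop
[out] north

~$ maze.move dir=south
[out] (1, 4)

~$ maze.sense dir=south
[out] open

~$ stack.push x=south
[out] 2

~$ maze.move dir=south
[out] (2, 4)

~$ maze.sense dir=east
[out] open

~$ stack.push x=east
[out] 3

~$ maze.move dir=east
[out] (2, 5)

~$ maze.sense dir=east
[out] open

~$ stack.push x=east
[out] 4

~$ maze.move dir=east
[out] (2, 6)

~$ maze.sense dir=north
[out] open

~$ stack.push x=north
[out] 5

~$ maze.move dir=north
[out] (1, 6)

~$ maze.sense dir=east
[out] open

~$ stack.push x=east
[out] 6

~$ maze.move dir=east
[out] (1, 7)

~$ maze.sense dir=north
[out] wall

~$ maze.sense dir=east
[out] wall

~$ maze.sense dir=south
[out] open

~$ stack.push x=south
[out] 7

~$ maze.move dir=south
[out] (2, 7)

~$ maze.sense dir=east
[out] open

~$ stack.push x=east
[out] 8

~$ maze.move dir=east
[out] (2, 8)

~$ maze.sense dir=south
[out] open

~$ stack.push x=south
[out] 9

~$ maze.move dir=south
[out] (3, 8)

~$ maze.sense dir=south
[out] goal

~$ maze.move dir=south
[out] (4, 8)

Answer: (4, 8)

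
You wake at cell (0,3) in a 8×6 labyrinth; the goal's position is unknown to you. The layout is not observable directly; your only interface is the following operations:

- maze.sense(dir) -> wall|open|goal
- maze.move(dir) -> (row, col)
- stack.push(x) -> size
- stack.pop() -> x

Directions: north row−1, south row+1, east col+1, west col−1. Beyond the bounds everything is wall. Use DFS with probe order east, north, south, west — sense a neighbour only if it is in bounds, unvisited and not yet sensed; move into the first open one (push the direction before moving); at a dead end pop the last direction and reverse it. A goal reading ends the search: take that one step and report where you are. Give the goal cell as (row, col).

→ maze.sense(dir→east)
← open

→ stack.push(x→east)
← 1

→ maze.move(dir→east)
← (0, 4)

→ maze.sense(dir→east)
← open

→ stack.push(x→east)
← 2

→ maze.move(dir→east)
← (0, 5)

→ maze.sense(dir→south)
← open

→ stack.push(x→south)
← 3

→ maze.move(dir→south)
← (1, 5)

→ maze.sense(dir→south)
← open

→ stack.push(x→south)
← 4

→ maze.move(dir→south)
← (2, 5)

→ maze.sense(dir→south)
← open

→ stack.push(x→south)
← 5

→ maze.move(dir→south)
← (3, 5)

→ maze.sense(dir→south)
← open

→ stack.push(x→south)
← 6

→ maze.move(dir→south)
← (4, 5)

→ maze.sense(dir→south)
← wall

→ maze.sense(dir→west)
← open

→ stack.push(x→west)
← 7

→ maze.move(dir→west)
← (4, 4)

→ maze.sense(dir→north)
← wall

→ maze.sense(dir→south)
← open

→ stack.push(x→south)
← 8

→ maze.move(dir→south)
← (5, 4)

→ maze.sense(dir→south)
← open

→ stack.push(x→south)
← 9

→ maze.move(dir→south)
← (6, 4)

→ maze.sense(dir→east)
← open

→ stack.push(x→east)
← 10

→ maze.move(dir→east)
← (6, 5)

→ maze.sense(dir→south)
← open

→ stack.push(x→south)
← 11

→ maze.move(dir→south)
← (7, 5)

→ maze.sense(dir→west)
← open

→ stack.push(x→west)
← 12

→ maze.move(dir→west)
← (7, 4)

→ maze.sense(dir→west)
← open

→ stack.push(x→west)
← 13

→ maze.move(dir→west)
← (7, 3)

→ maze.sense(dir→north)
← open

→ stack.push(x→north)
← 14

→ maze.move(dir→north)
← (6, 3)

→ maze.sense(dir→north)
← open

→ stack.push(x→north)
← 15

→ maze.move(dir→north)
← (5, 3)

→ maze.sense(dir→north)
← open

→ stack.push(x→north)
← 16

→ maze.move(dir→north)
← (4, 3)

→ maze.sense(dir→north)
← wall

→ maze.sense(dir→west)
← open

→ stack.push(x→west)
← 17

→ maze.move(dir→west)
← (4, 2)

→ maze.sense(dir→north)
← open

→ stack.push(x→north)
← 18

→ maze.move(dir→north)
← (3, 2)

→ maze.sense(dir→north)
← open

→ stack.push(x→north)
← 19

→ maze.move(dir→north)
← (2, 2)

→ maze.sense(dir→east)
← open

→ stack.push(x→east)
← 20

→ maze.move(dir→east)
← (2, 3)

→ maze.sense(dir→east)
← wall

→ maze.sense(dir→north)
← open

→ stack.push(x→north)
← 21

→ maze.move(dir→north)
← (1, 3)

→ maze.sense(dir→east)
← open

→ stack.push(x→east)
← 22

→ maze.move(dir→east)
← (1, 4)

→ stack.pop()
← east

→ maze.move(dir→west)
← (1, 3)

→ maze.sense(dir→west)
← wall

→ stack.pop()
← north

→ maze.move(dir→south)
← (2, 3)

→ stack.pop()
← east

→ maze.move(dir→west)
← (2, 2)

→ maze.sense(dir→west)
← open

→ stack.push(x→west)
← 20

→ maze.move(dir→west)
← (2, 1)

→ maze.sense(dir→north)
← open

→ stack.push(x→north)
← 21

→ maze.move(dir→north)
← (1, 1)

→ maze.sense(dir→north)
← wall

→ maze.sense(dir→west)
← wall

→ stack.pop()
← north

→ maze.move(dir→south)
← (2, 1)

→ maze.sense(dir→south)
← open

→ stack.push(x→south)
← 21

→ maze.move(dir→south)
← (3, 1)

→ maze.sense(dir→south)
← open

→ stack.push(x→south)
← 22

→ maze.move(dir→south)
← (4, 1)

→ maze.sense(dir→south)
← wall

→ maze.sense(dir→west)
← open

→ stack.push(x→west)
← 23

→ maze.move(dir→west)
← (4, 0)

→ maze.sense(dir→north)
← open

→ stack.push(x→north)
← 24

→ maze.move(dir→north)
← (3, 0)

→ maze.sense(dir→north)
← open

→ stack.push(x→north)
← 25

→ maze.move(dir→north)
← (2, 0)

→ stack.pop()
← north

→ maze.move(dir→south)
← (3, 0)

→ stack.pop()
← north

→ maze.move(dir→south)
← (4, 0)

→ maze.sense(dir→south)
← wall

→ stack.pop()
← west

→ maze.move(dir→east)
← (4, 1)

→ stack.pop()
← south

→ maze.move(dir→north)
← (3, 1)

→ stack.pop()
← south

→ maze.move(dir→north)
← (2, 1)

→ stack.pop()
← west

→ maze.move(dir→east)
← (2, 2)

→ stack.pop()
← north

→ maze.move(dir→south)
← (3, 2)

→ stack.pop()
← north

→ maze.move(dir→south)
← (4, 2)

→ maze.sense(dir→south)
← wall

→ stack.pop()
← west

→ maze.move(dir→east)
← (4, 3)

→ stack.pop()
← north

→ maze.move(dir→south)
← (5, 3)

→ stack.pop()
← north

→ maze.move(dir→south)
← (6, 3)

→ maze.sense(dir→west)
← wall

→ stack.pop()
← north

→ maze.move(dir→south)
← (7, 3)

→ maze.sense(dir→west)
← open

→ stack.push(x→west)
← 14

→ maze.move(dir→west)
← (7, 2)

→ maze.sense(dir→west)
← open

→ stack.push(x→west)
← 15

→ maze.move(dir→west)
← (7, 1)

→ maze.sense(dir→north)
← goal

→ maze.move(dir→north)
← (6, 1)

Answer: (6, 1)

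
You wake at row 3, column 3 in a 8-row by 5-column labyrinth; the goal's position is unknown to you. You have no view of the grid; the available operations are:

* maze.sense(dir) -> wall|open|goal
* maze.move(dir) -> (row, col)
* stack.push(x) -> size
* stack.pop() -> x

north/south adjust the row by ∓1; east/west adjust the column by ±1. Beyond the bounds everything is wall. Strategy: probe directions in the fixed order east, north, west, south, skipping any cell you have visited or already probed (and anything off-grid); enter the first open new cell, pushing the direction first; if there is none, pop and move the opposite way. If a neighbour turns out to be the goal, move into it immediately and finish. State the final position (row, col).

[in] sense dir='east'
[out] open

[in] push x='east'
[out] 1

[in] move dir='east'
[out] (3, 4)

[in] sense dir='north'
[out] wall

[in] sense dir='south'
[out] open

[in] push x='south'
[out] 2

[in] move dir='south'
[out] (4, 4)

[in] sense dir='west'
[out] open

[in] push x='west'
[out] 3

[in] move dir='west'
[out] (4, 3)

[in] sense dir='west'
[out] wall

[in] sense dir='south'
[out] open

[in] push x='south'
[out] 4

[in] move dir='south'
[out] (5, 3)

[in] sense dir='east'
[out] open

[in] push x='east'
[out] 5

[in] move dir='east'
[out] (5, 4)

[in] sense dir='south'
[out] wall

[in] pop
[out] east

[in] move dir='west'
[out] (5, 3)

[in] sense dir='west'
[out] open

[in] push x='west'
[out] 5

[in] move dir='west'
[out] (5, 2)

[in] sense dir='west'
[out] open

[in] push x='west'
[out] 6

[in] move dir='west'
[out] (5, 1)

[in] sense dir='north'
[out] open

[in] push x='north'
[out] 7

[in] move dir='north'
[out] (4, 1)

[in] sense dir='north'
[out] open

[in] push x='north'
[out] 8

[in] move dir='north'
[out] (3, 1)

[in] sense dir='east'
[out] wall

[in] sense dir='north'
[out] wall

[in] sense dir='west'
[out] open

[in] push x='west'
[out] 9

[in] move dir='west'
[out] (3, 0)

[in] sense dir='north'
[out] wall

[in] sense dir='south'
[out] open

[in] push x='south'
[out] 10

[in] move dir='south'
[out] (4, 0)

[in] sense dir='south'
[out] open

[in] push x='south'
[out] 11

[in] move dir='south'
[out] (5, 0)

[in] sense dir='south'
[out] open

[in] push x='south'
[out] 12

[in] move dir='south'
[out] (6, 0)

[in] sense dir='east'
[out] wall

[in] sense dir='south'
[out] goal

[in] move dir='south'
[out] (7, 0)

Answer: (7, 0)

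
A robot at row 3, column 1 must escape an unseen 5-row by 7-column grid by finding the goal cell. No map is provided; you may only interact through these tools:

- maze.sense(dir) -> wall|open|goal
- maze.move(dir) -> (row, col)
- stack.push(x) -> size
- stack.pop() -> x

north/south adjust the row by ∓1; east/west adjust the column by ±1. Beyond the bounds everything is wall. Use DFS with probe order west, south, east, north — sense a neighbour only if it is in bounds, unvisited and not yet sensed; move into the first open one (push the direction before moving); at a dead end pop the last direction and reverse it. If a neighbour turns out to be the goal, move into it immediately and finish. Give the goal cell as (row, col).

# 1. maze.sense(dir='west') => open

# 2. stack.push(x='west') => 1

# 3. maze.move(dir='west') => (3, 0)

# 4. maze.sense(dir='south') => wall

# 5. maze.sense(dir='north') => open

# 6. stack.push(x='north') => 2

# 7. maze.move(dir='north') => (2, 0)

# 8. maze.sense(dir='east') => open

# 9. stack.push(x='east') => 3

# 10. maze.move(dir='east') => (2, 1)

# 11. maze.sense(dir='east') => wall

# 12. maze.sense(dir='north') => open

# 13. stack.push(x='north') => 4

# 14. maze.move(dir='north') => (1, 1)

# 15. maze.sense(dir='west') => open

# 16. stack.push(x='west') => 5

# 17. maze.move(dir='west') => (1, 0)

# 18. maze.sense(dir='north') => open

# 19. stack.push(x='north') => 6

# 20. maze.move(dir='north') => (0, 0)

# 21. maze.sense(dir='east') => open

# 22. stack.push(x='east') => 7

# 23. maze.move(dir='east') => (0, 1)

# 24. maze.sense(dir='east') => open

# 25. stack.push(x='east') => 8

# 26. maze.move(dir='east') => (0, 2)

# 27. maze.sense(dir='south') => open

# 28. stack.push(x='south') => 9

# 29. maze.move(dir='south') => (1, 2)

# 30. maze.sense(dir='east') => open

# 31. stack.push(x='east') => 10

# 32. maze.move(dir='east') => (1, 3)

# 33. maze.sense(dir='south') => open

# 34. stack.push(x='south') => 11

# 35. maze.move(dir='south') => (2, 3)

# 36. maze.sense(dir='south') => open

# 37. stack.push(x='south') => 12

# 38. maze.move(dir='south') => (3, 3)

# 39. maze.sense(dir='west') => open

# 40. stack.push(x='west') => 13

# 41. maze.move(dir='west') => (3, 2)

# 42. maze.sense(dir='south') => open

# 43. stack.push(x='south') => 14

# 44. maze.move(dir='south') => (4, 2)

# 45. maze.sense(dir='west') => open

# 46. stack.push(x='west') => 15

# 47. maze.move(dir='west') => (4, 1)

# 48. stack.pop() => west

# 49. maze.move(dir='east') => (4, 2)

# 50. maze.sense(dir='east') => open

# 51. stack.push(x='east') => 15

# 52. maze.move(dir='east') => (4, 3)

# 53. maze.sense(dir='east') => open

# 54. stack.push(x='east') => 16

# 55. maze.move(dir='east') => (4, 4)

# 56. maze.sense(dir='east') => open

# 57. stack.push(x='east') => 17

# 58. maze.move(dir='east') => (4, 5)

# 59. maze.sense(dir='east') => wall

# 60. maze.sense(dir='north') => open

# 61. stack.push(x='north') => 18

# 62. maze.move(dir='north') => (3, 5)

# 63. maze.sense(dir='west') => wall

# 64. maze.sense(dir='east') => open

# 65. stack.push(x='east') => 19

# 66. maze.move(dir='east') => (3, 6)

# 67. maze.sense(dir='north') => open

# 68. stack.push(x='north') => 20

# 69. maze.move(dir='north') => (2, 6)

# 70. maze.sense(dir='west') => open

# 71. stack.push(x='west') => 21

# 72. maze.move(dir='west') => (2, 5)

# 73. maze.sense(dir='west') => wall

# 74. maze.sense(dir='north') => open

# 75. stack.push(x='north') => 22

# 76. maze.move(dir='north') => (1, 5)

# 77. maze.sense(dir='west') => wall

# 78. maze.sense(dir='east') => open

# 79. stack.push(x='east') => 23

# 80. maze.move(dir='east') => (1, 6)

# 81. maze.sense(dir='north') => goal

# 82. maze.move(dir='north') => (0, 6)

Answer: (0, 6)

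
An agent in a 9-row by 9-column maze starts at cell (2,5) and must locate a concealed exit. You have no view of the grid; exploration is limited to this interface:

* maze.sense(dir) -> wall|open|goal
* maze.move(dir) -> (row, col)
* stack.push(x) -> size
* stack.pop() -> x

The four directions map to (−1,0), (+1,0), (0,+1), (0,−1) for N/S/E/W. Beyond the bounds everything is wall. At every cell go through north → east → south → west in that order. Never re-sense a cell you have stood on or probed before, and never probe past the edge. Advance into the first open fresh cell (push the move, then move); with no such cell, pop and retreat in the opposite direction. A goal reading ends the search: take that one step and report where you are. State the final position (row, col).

% sense dir→north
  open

% push x→north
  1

% move dir→north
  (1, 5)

% sense dir→north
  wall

% sense dir→east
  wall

% sense dir→west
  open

% push x→west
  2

% move dir→west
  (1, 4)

% sense dir→north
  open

% push x→north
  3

% move dir→north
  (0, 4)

% sense dir→west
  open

% push x→west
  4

% move dir→west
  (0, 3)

% sense dir→south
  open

% push x→south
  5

% move dir→south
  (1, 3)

% sense dir→south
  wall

% sense dir→west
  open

% push x→west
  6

% move dir→west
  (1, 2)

% sense dir→north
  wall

% sense dir→south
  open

% push x→south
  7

% move dir→south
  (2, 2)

% sense dir→south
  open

% push x→south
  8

% move dir→south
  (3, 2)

% sense dir→east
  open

% push x→east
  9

% move dir→east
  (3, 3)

% sense dir→east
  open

% push x→east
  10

% move dir→east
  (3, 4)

% sense dir→north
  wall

% sense dir→east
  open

% push x→east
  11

% move dir→east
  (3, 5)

% sense dir→east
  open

% push x→east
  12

% move dir→east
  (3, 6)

% sense dir→north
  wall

% sense dir→east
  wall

% sense dir→south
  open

% push x→south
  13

% move dir→south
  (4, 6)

% sense dir→east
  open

% push x→east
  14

% move dir→east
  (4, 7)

% sense dir→east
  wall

% sense dir→south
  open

% push x→south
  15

% move dir→south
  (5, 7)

% sense dir→east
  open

% push x→east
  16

% move dir→east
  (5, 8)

% sense dir→south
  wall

% pop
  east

% move dir→west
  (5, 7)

% sense dir→south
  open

% push x→south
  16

% move dir→south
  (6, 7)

% sense dir→south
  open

% push x→south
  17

% move dir→south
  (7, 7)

% sense dir→east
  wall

% sense dir→south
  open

% push x→south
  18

% move dir→south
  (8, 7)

% sense dir→east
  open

% push x→east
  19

% move dir→east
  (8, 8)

% pop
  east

% move dir→west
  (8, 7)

% sense dir→west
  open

% push x→west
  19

% move dir→west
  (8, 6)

% sense dir→north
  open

% push x→north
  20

% move dir→north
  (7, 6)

% sense dir→north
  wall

% sense dir→west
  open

% push x→west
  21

% move dir→west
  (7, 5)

% sense dir→north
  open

% push x→north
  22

% move dir→north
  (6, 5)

% sense dir→north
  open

% push x→north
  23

% move dir→north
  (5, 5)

% sense dir→north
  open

% push x→north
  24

% move dir→north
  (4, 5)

% sense dir→west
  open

% push x→west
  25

% move dir→west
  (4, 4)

% sense dir→south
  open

% push x→south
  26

% move dir→south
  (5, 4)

% sense dir→south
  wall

% sense dir→west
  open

% push x→west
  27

% move dir→west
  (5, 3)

% sense dir→north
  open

% push x→north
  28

% move dir→north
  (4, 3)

% sense dir→west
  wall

% pop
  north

% move dir→south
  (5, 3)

% sense dir→south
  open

% push x→south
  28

% move dir→south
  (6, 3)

% sense dir→south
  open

% push x→south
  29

% move dir→south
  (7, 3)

% sense dir→east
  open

% push x→east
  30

% move dir→east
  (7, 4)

% sense dir→south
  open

% push x→south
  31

% move dir→south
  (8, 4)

% sense dir→east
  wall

% sense dir→west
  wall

% pop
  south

% move dir→north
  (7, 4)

% pop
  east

% move dir→west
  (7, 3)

% sense dir→west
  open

% push x→west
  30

% move dir→west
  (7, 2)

% sense dir→north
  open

% push x→north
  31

% move dir→north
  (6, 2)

% sense dir→north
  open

% push x→north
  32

% move dir→north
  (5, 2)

% sense dir→west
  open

% push x→west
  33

% move dir→west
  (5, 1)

% sense dir→north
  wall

% sense dir→south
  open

% push x→south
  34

% move dir→south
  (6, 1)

% sense dir→south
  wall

% sense dir→west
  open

% push x→west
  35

% move dir→west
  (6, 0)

% sense dir→north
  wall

% sense dir→south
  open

% push x→south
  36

% move dir→south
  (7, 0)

% sense dir→south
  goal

% move dir→south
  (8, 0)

Answer: (8, 0)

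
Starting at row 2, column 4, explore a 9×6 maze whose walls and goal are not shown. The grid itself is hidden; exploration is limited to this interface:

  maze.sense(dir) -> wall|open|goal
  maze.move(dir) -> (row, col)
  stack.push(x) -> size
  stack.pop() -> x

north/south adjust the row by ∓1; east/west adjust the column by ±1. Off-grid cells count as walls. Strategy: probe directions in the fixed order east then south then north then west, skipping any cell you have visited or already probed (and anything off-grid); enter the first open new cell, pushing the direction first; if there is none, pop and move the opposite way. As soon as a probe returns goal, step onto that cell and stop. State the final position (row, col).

> maze.sense dir: east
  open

> stack.push x: east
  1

> maze.move dir: east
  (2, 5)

> maze.sense dir: south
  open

> stack.push x: south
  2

> maze.move dir: south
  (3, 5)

> maze.sense dir: south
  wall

> maze.sense dir: west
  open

> stack.push x: west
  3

> maze.move dir: west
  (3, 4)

> maze.sense dir: south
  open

> stack.push x: south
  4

> maze.move dir: south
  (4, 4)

> maze.sense dir: south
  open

> stack.push x: south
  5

> maze.move dir: south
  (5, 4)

> maze.sense dir: east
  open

> stack.push x: east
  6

> maze.move dir: east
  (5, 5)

> maze.sense dir: south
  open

> stack.push x: south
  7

> maze.move dir: south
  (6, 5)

> maze.sense dir: south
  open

> stack.push x: south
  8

> maze.move dir: south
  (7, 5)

> maze.sense dir: south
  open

> stack.push x: south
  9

> maze.move dir: south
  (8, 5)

> maze.sense dir: west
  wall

> stack.pop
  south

> maze.move dir: north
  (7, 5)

> maze.sense dir: west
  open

> stack.push x: west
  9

> maze.move dir: west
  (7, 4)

> maze.sense dir: north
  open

> stack.push x: north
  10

> maze.move dir: north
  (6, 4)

> maze.sense dir: west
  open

> stack.push x: west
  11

> maze.move dir: west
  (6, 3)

> maze.sense dir: south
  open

> stack.push x: south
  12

> maze.move dir: south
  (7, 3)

> maze.sense dir: south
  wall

> maze.sense dir: west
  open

> stack.push x: west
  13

> maze.move dir: west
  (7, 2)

> maze.sense dir: south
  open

> stack.push x: south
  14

> maze.move dir: south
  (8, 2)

> maze.sense dir: west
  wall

> stack.pop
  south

> maze.move dir: north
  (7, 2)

> maze.sense dir: north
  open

> stack.push x: north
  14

> maze.move dir: north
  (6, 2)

> maze.sense dir: north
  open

> stack.push x: north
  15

> maze.move dir: north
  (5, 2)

> maze.sense dir: east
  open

> stack.push x: east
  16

> maze.move dir: east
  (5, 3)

> maze.sense dir: north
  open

> stack.push x: north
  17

> maze.move dir: north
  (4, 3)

> maze.sense dir: north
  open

> stack.push x: north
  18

> maze.move dir: north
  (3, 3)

> maze.sense dir: north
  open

> stack.push x: north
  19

> maze.move dir: north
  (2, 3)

> maze.sense dir: north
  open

> stack.push x: north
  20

> maze.move dir: north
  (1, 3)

> maze.sense dir: east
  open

> stack.push x: east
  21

> maze.move dir: east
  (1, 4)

> maze.sense dir: east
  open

> stack.push x: east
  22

> maze.move dir: east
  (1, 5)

> maze.sense dir: north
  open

> stack.push x: north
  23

> maze.move dir: north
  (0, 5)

> maze.sense dir: west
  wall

> stack.pop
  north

> maze.move dir: south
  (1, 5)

> stack.pop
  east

> maze.move dir: west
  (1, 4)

> stack.pop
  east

> maze.move dir: west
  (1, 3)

> maze.sense dir: north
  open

> stack.push x: north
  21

> maze.move dir: north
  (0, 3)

> maze.sense dir: west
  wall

> stack.pop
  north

> maze.move dir: south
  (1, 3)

> maze.sense dir: west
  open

> stack.push x: west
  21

> maze.move dir: west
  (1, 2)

> maze.sense dir: south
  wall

> maze.sense dir: west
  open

> stack.push x: west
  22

> maze.move dir: west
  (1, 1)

> maze.sense dir: south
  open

> stack.push x: south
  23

> maze.move dir: south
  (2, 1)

> maze.sense dir: south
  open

> stack.push x: south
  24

> maze.move dir: south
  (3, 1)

> maze.sense dir: east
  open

> stack.push x: east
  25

> maze.move dir: east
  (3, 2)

> maze.sense dir: south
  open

> stack.push x: south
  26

> maze.move dir: south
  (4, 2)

> maze.sense dir: west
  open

> stack.push x: west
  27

> maze.move dir: west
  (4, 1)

> maze.sense dir: south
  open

> stack.push x: south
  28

> maze.move dir: south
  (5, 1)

> maze.sense dir: south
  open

> stack.push x: south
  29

> maze.move dir: south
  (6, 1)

> maze.sense dir: south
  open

> stack.push x: south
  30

> maze.move dir: south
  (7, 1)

> maze.sense dir: west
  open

> stack.push x: west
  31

> maze.move dir: west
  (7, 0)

> maze.sense dir: south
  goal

> maze.move dir: south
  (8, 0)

Answer: (8, 0)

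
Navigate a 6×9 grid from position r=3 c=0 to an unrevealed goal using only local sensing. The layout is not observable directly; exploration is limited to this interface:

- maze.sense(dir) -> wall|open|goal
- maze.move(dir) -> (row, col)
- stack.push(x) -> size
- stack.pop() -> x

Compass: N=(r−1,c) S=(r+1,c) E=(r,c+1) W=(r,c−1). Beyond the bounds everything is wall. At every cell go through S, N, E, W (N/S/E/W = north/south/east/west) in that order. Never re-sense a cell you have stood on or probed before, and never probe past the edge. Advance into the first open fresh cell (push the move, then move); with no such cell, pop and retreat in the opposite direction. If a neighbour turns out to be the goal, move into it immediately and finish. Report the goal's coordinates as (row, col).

-- sense(dir: south) -> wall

-- sense(dir: north) -> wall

-- sense(dir: east) -> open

-- push(x: east) -> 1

-- move(dir: east) -> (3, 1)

-- sense(dir: south) -> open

-- push(x: south) -> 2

-- move(dir: south) -> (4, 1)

-- sense(dir: south) -> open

-- push(x: south) -> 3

-- move(dir: south) -> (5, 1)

-- sense(dir: east) -> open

-- push(x: east) -> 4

-- move(dir: east) -> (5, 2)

-- sense(dir: north) -> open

-- push(x: north) -> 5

-- move(dir: north) -> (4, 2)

-- sense(dir: north) -> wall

-- sense(dir: east) -> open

-- push(x: east) -> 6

-- move(dir: east) -> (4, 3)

-- sense(dir: south) -> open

-- push(x: south) -> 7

-- move(dir: south) -> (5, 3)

-- sense(dir: east) -> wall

-- pop() -> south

-- move(dir: north) -> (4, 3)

-- sense(dir: north) -> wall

-- sense(dir: east) -> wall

-- pop() -> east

-- move(dir: west) -> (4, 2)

-- pop() -> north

-- move(dir: south) -> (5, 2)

-- pop() -> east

-- move(dir: west) -> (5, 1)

-- sense(dir: west) -> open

-- push(x: west) -> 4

-- move(dir: west) -> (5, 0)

-- pop() -> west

-- move(dir: east) -> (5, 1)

-- pop() -> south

-- move(dir: north) -> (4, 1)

-- pop() -> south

-- move(dir: north) -> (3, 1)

-- sense(dir: north) -> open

-- push(x: north) -> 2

-- move(dir: north) -> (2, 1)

-- sense(dir: north) -> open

-- push(x: north) -> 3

-- move(dir: north) -> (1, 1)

-- sense(dir: north) -> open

-- push(x: north) -> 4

-- move(dir: north) -> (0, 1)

-- sense(dir: east) -> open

-- push(x: east) -> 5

-- move(dir: east) -> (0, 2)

-- sense(dir: south) -> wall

-- sense(dir: east) -> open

-- push(x: east) -> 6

-- move(dir: east) -> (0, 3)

-- sense(dir: south) -> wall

-- sense(dir: east) -> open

-- push(x: east) -> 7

-- move(dir: east) -> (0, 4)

-- sense(dir: south) -> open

-- push(x: south) -> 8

-- move(dir: south) -> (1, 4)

-- sense(dir: south) -> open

-- push(x: south) -> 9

-- move(dir: south) -> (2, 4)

-- sense(dir: south) -> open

-- push(x: south) -> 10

-- move(dir: south) -> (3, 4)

-- sense(dir: east) -> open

-- push(x: east) -> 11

-- move(dir: east) -> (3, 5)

-- sense(dir: south) -> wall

-- sense(dir: north) -> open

-- push(x: north) -> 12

-- move(dir: north) -> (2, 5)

-- sense(dir: north) -> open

-- push(x: north) -> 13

-- move(dir: north) -> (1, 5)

-- sense(dir: north) -> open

-- push(x: north) -> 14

-- move(dir: north) -> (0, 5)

-- sense(dir: east) -> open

-- push(x: east) -> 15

-- move(dir: east) -> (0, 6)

-- sense(dir: south) -> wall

-- sense(dir: east) -> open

-- push(x: east) -> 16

-- move(dir: east) -> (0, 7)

-- sense(dir: south) -> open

-- push(x: south) -> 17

-- move(dir: south) -> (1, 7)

-- sense(dir: south) -> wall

-- sense(dir: east) -> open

-- push(x: east) -> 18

-- move(dir: east) -> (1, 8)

-- sense(dir: south) -> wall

-- sense(dir: north) -> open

-- push(x: north) -> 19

-- move(dir: north) -> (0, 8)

-- pop() -> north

-- move(dir: south) -> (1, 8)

-- pop() -> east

-- move(dir: west) -> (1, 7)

-- pop() -> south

-- move(dir: north) -> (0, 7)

-- pop() -> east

-- move(dir: west) -> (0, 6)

-- pop() -> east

-- move(dir: west) -> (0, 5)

-- pop() -> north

-- move(dir: south) -> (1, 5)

-- pop() -> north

-- move(dir: south) -> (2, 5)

-- sense(dir: east) -> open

-- push(x: east) -> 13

-- move(dir: east) -> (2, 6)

-- sense(dir: south) -> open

-- push(x: south) -> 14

-- move(dir: south) -> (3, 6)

-- sense(dir: south) -> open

-- push(x: south) -> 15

-- move(dir: south) -> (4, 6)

-- sense(dir: south) -> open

-- push(x: south) -> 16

-- move(dir: south) -> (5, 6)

-- sense(dir: east) -> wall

-- sense(dir: west) -> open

-- push(x: west) -> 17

-- move(dir: west) -> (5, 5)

-- pop() -> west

-- move(dir: east) -> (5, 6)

-- pop() -> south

-- move(dir: north) -> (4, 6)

-- sense(dir: east) -> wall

-- pop() -> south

-- move(dir: north) -> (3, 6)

-- sense(dir: east) -> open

-- push(x: east) -> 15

-- move(dir: east) -> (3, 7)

-- sense(dir: east) -> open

-- push(x: east) -> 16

-- move(dir: east) -> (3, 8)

-- sense(dir: south) -> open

-- push(x: south) -> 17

-- move(dir: south) -> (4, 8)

-- sense(dir: south) -> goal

-- move(dir: south) -> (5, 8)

Answer: (5, 8)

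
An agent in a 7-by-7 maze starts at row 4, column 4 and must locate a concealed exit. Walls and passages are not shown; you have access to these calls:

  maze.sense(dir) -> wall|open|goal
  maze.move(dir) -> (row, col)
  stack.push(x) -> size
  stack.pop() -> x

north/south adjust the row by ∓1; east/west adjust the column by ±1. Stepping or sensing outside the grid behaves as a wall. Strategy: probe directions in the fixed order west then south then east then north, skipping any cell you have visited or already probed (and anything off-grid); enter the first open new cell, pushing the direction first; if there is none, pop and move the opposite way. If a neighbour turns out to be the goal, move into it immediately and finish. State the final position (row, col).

% sense(dir→west) : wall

% sense(dir→south) : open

% push(x→south) : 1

% move(dir→south) : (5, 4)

% sense(dir→west) : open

% push(x→west) : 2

% move(dir→west) : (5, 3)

% sense(dir→west) : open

% push(x→west) : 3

% move(dir→west) : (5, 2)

% sense(dir→west) : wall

% sense(dir→south) : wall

% sense(dir→north) : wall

% pop() : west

% move(dir→east) : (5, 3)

% sense(dir→south) : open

% push(x→south) : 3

% move(dir→south) : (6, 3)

% sense(dir→east) : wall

% pop() : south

% move(dir→north) : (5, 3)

% pop() : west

% move(dir→east) : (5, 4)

% sense(dir→east) : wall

% pop() : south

% move(dir→north) : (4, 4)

% sense(dir→east) : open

% push(x→east) : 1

% move(dir→east) : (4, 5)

% sense(dir→east) : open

% push(x→east) : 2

% move(dir→east) : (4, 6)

% sense(dir→south) : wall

% sense(dir→north) : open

% push(x→north) : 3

% move(dir→north) : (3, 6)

% sense(dir→west) : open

% push(x→west) : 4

% move(dir→west) : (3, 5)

% sense(dir→west) : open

% push(x→west) : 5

% move(dir→west) : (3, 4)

% sense(dir→west) : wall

% sense(dir→north) : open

% push(x→north) : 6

% move(dir→north) : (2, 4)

% sense(dir→west) : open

% push(x→west) : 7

% move(dir→west) : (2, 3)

% sense(dir→west) : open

% push(x→west) : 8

% move(dir→west) : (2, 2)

% sense(dir→west) : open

% push(x→west) : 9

% move(dir→west) : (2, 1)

% sense(dir→west) : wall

% sense(dir→south) : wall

% sense(dir→north) : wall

% pop() : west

% move(dir→east) : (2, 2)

% sense(dir→south) : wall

% sense(dir→north) : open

% push(x→north) : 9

% move(dir→north) : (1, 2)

% sense(dir→east) : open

% push(x→east) : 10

% move(dir→east) : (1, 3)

% sense(dir→east) : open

% push(x→east) : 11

% move(dir→east) : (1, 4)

% sense(dir→east) : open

% push(x→east) : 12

% move(dir→east) : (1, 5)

% sense(dir→south) : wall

% sense(dir→east) : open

% push(x→east) : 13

% move(dir→east) : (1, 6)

% sense(dir→south) : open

% push(x→south) : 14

% move(dir→south) : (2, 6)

% pop() : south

% move(dir→north) : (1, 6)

% sense(dir→north) : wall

% pop() : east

% move(dir→west) : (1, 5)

% sense(dir→north) : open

% push(x→north) : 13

% move(dir→north) : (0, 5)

% sense(dir→west) : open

% push(x→west) : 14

% move(dir→west) : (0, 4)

% sense(dir→west) : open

% push(x→west) : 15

% move(dir→west) : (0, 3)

% sense(dir→west) : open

% push(x→west) : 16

% move(dir→west) : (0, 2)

% sense(dir→west) : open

% push(x→west) : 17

% move(dir→west) : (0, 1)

% sense(dir→west) : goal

% move(dir→west) : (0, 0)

Answer: (0, 0)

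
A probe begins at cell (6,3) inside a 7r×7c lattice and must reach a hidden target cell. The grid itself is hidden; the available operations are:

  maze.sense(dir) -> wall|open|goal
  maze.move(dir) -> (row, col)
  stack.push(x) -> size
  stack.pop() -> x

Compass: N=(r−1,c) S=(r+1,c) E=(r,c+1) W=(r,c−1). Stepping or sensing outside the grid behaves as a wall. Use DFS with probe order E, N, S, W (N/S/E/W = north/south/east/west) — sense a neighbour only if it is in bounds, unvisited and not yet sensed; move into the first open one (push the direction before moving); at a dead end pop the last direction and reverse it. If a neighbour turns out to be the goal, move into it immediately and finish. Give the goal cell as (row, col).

I run sense using east, and see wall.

I try sense using north, and get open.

Then push using north, — result: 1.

I run move using north, and get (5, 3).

I try sense using east, and see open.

I call push using east, — result: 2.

I run move using east, giving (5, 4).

Using sense using east, — result: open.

I invoke push using east, and get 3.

Using move using east, and observe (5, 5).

Invoking sense using east, and get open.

Then push using east, yielding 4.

I run move using east, and see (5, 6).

Calling sense using north, and observe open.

Using push using north, : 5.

I invoke move using north, which returns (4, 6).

I run sense using north, yielding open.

I use push using north, yielding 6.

Using move using north, → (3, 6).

I call sense using north, and see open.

Now I run push using north, and observe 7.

Next I call move using north, and observe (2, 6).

I call sense using north, and see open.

I invoke push using north, → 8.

Next I call move using north, and get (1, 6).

Using sense using north, and see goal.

I try move using north, which returns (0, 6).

Answer: (0, 6)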